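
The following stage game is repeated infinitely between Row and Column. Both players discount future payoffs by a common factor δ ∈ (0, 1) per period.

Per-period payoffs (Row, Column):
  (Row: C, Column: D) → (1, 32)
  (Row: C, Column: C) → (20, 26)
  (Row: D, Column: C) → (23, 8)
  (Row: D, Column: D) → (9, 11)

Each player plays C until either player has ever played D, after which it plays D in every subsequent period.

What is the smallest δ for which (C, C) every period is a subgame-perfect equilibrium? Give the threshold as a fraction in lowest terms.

2/7

For Row: deviation gain 23−20 = 3, per-period punishment loss 20−9 = 11. IC gives δ ≥ 3/14.
For Column: gain 6, loss 15 per period, so δ ≥ 6/21 = 2/7.
The tighter constraint is Column's, so cooperation needs δ ≥ 2/7.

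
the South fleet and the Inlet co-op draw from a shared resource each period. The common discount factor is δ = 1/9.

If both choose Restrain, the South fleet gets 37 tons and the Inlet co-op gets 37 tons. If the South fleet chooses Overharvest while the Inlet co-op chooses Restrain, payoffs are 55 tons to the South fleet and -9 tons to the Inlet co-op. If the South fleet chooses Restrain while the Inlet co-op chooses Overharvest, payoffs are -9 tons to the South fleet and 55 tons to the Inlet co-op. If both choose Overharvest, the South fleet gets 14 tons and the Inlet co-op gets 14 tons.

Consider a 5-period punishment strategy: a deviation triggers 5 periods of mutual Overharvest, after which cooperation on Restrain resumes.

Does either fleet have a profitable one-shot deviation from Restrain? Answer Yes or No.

Yes

IC: δ+…+δ^5 ≥ (55−37)/(37−14) = 18/23.
At δ = 1/9: partial sum = 0.1250 < 0.7826. Cooperation not sustainable.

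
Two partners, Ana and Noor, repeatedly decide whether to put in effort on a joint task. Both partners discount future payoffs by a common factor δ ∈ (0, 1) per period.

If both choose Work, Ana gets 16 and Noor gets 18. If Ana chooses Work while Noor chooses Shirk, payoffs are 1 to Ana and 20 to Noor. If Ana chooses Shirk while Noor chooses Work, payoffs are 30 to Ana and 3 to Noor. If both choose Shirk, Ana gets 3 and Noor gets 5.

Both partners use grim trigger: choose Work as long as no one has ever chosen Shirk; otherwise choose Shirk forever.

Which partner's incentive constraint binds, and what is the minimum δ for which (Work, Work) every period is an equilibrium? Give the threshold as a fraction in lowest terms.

Ana's threshold: (30−16)/(30−3) = 14/27.
Noor's threshold: (20−18)/(20−5) = 2/15.
14/27 > 2/15, so Ana binds and δ* = 14/27.

Ana; δ ≥ 14/27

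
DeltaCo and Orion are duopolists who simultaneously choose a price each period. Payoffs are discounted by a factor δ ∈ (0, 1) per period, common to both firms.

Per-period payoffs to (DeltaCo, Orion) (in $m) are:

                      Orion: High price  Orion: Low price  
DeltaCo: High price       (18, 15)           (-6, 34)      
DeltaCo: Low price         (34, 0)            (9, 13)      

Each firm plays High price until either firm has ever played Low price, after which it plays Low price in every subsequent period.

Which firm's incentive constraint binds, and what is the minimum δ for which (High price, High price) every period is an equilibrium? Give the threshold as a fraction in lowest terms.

Orion; δ ≥ 19/21

DeltaCo's threshold: (34−18)/(34−9) = 16/25.
Orion's threshold: (34−15)/(34−13) = 19/21.
16/25 < 19/21, so Orion binds and δ* = 19/21.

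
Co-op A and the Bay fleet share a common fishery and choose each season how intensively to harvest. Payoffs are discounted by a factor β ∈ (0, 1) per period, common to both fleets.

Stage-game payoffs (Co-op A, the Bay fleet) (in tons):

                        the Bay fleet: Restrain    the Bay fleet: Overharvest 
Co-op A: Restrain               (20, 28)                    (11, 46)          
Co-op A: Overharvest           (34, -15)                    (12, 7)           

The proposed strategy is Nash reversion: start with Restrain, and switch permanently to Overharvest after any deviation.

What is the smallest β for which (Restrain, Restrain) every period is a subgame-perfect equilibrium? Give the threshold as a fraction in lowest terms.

For Co-op A: deviation gain 34−20 = 14, per-period punishment loss 20−12 = 8. IC gives β ≥ 14/22 = 7/11.
For the Bay fleet: gain 18, loss 21 per period, so β ≥ 18/39 = 6/13.
The tighter constraint is Co-op A's, so cooperation needs β ≥ 7/11.

7/11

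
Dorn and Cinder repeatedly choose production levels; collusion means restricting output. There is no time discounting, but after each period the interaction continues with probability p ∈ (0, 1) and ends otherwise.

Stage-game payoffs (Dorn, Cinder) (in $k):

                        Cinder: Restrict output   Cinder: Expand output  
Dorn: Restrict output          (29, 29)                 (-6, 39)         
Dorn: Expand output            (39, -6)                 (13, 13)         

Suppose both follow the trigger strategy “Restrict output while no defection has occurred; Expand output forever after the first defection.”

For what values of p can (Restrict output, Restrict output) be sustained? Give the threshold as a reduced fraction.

With no time discounting, the continuation probability p plays the role of the discount factor.
Grim-trigger IC: 29/(1−p) ≥ 39 + 13p/(1−p) ⇒ p ≥ (39−29)/(39−13) = 5/13.

5/13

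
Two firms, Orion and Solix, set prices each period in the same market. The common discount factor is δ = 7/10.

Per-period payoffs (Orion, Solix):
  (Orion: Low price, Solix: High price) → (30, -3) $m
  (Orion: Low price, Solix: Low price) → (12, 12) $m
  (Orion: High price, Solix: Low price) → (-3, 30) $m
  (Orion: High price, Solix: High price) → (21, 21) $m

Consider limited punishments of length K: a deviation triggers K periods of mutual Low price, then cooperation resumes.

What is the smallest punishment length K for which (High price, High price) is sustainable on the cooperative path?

Need Σ_{k=1}^{K} δ^k ≥ (30−21)/(21−12) = 1.0000 at δ = 7/10.
At K = 1 the sum is 0.7000 < 1.0000; at K = 2 it is 1.1900 ≥ 1.0000.
So the minimum punishment length is K = 2.

2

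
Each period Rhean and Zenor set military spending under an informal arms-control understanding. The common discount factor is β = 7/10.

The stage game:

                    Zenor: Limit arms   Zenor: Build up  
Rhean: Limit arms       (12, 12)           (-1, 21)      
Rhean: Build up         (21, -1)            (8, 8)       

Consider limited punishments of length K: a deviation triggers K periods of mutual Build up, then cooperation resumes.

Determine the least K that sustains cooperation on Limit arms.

10

IC: β(1−β^K)/(1−β) ≥ (21−12)/(12−8) = 9/4.
With β = 7/10: need 1 − β^K ≥ 9/4·(1−7/10)/(7/10), i.e. β^K ≤ 0.0357.
Since (7/10)^9 = 0.0404 and (7/10)^10 = 0.0282, the smallest such K is 10.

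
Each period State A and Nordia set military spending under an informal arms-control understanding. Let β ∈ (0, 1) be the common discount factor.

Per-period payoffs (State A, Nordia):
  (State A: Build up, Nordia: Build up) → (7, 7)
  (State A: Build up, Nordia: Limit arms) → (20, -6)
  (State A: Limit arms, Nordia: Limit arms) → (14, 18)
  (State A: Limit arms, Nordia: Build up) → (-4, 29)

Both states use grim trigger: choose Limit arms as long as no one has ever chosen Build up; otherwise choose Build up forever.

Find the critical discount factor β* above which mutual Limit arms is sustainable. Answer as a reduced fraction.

1/2

State A's threshold: (20−14)/(20−7) = 6/13.
Nordia's threshold: (29−18)/(29−7) = 1/2.
6/13 < 1/2, so Nordia binds and β* = 1/2.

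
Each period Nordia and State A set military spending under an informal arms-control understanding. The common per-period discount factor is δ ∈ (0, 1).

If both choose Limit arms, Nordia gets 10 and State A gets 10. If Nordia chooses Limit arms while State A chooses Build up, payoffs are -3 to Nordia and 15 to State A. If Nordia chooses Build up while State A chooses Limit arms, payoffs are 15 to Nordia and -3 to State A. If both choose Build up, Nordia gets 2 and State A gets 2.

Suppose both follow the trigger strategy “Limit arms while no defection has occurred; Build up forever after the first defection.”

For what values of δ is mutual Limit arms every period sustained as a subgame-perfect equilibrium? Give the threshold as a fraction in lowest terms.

10/(1−δ) ≥ 15 + 2δ/(1−δ)
10 ≥ 15 − 13δ
δ ≥ 5/13.

5/13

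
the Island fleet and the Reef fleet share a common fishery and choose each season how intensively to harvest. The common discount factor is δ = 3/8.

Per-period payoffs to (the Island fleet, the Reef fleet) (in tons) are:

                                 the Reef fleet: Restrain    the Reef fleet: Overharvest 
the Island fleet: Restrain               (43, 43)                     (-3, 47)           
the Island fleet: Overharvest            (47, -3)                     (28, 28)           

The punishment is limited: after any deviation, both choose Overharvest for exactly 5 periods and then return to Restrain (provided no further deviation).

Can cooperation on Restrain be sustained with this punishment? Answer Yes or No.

Comparing payoff streams over the 6 periods until play realigns: cooperate → 43(1+δ+…+δ^5); deviate → 47 + 28(δ+…+δ^5).
Cooperation is sustained iff (43−28)(δ+…+δ^5) ≥ 47−43.
δ+…+δ^5 = 3/8·(1−(3/8)^5)/(1−3/8) = 0.5956, and (47−43)/(43−28) = 0.2667.
0.5956 ≥ 0.2667, so cooperation is sustainable.

Yes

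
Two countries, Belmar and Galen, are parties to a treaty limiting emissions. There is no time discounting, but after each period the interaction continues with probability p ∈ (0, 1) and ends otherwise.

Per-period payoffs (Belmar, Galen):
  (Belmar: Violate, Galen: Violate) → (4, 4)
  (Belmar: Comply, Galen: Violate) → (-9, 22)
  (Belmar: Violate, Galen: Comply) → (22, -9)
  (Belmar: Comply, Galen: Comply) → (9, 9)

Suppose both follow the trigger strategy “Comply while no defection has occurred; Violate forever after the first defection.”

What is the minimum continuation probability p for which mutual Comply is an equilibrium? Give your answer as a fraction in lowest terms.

13/18

Expected cooperation value is 9 + p·9 + p²·9 + … = 9/(1−p); deviation gives 22 + p·4/(1−p).
9 ≥ 22(1−p) + 4p ⇒ 18p ≥ 13 ⇒ p ≥ 13/18.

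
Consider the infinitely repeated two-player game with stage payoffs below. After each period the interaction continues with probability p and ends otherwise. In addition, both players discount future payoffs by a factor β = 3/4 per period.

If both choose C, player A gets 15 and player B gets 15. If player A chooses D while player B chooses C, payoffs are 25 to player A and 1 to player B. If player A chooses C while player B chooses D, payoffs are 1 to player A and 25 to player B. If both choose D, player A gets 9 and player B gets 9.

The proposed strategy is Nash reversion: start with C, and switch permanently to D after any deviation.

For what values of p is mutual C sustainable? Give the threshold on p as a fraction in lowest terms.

5/6

Expected continuation weight on next period's payoff is β·p = 3/4·p, which plays the role of the discount factor.
Cooperation requires 3/4·p ≥ (25−15)/(25−9) = 5/8, hence p ≥ 5/6.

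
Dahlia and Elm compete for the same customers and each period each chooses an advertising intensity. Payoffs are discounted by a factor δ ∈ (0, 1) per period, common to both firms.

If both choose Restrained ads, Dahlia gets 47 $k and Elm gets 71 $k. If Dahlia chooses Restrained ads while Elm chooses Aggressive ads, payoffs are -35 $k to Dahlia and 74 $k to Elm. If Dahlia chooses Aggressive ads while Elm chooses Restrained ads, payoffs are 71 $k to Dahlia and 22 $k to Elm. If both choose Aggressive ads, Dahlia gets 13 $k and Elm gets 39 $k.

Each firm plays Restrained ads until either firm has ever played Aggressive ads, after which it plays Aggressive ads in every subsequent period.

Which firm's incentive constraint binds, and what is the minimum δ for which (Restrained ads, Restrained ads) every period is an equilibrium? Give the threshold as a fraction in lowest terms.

Dahlia's threshold: (71−47)/(71−13) = 12/29.
Elm's threshold: (74−71)/(74−39) = 3/35.
12/29 > 3/35, so Dahlia binds and δ* = 12/29.

Dahlia; δ ≥ 12/29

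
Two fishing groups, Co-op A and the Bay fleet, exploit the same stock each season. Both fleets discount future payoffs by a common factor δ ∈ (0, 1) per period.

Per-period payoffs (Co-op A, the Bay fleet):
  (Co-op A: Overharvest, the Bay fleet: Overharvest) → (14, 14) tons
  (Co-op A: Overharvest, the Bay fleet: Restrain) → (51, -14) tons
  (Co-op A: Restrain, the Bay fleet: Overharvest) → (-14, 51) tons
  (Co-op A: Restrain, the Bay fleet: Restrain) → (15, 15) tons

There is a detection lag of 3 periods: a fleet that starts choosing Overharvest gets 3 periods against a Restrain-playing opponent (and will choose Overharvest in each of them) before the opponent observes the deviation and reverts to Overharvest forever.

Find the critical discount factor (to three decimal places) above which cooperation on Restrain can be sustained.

0.991

The best deviation is to choose Overharvest for all 3 undetected periods, earning 51 each, then 14 forever once detected.
Deviation value: 51(1−δ^3)/(1−δ) + 14δ^3/(1−δ); cooperation value: 15/(1−δ).
IC: 15 ≥ 51(1−δ^3) + 14δ^3 = 51 − 37δ^3.
So δ^3 ≥ 36/37, giving δ ≥ (36/37)^(1/3) ≈ 0.991.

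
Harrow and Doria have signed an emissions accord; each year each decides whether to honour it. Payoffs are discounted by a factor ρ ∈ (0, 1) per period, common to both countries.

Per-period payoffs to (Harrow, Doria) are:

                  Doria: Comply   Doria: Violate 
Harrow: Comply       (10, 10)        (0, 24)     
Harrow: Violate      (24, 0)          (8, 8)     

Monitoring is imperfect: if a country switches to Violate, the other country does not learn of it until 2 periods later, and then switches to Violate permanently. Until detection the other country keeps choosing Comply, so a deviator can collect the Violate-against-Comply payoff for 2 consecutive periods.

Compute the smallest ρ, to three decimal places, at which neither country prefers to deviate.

Deviating for the 2 undetected periods gains 24−10 = 14 per period over cooperation, then loses 10−8 = 2 per period forever once punishment starts.
Gain: 14(1 + ρ + … + ρ^1); loss: 2·ρ^2/(1−ρ).
No profitable deviation ⇔ 14(1−ρ^2) ≤ 2·ρ^2, i.e. ρ^2 ≥ 14/(14+2) = 7/8.
Hence ρ ≥ (7/8)^(1/2) ≈ 0.935.

0.935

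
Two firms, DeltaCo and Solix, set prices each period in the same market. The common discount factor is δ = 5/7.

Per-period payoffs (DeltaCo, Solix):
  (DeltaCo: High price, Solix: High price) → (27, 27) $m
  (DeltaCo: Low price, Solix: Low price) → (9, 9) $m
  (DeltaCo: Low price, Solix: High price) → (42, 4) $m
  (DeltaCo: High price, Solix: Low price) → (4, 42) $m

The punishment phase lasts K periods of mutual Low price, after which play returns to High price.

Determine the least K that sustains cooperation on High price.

IC: δ(1−δ^K)/(1−δ) ≥ (42−27)/(27−9) = 5/6.
With δ = 5/7: need 1 − δ^K ≥ 5/6·(1−5/7)/(5/7), i.e. δ^K ≤ 0.6667.
Since (5/7)^1 = 0.7143 and (5/7)^2 = 0.5102, the smallest such K is 2.

2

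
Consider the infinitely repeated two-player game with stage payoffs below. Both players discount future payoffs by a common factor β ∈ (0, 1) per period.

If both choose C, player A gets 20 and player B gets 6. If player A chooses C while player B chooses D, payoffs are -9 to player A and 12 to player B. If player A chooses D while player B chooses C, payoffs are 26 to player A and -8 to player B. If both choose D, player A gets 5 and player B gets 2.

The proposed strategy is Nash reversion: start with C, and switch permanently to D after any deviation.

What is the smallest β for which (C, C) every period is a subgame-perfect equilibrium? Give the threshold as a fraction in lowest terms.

3/5

For player A: deviation gain 26−20 = 6, per-period punishment loss 20−5 = 15. IC gives β ≥ 6/21 = 2/7.
For player B: gain 6, loss 4 per period, so β ≥ 6/10 = 3/5.
The tighter constraint is player B's, so cooperation needs β ≥ 3/5.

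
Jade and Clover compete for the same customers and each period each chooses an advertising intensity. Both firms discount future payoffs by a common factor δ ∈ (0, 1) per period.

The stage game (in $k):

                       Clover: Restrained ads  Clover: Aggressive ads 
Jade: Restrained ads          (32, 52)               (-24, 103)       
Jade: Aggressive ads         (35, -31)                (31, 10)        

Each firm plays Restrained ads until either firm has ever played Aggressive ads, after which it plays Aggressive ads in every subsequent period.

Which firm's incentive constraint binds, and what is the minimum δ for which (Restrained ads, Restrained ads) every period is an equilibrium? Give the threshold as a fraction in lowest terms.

Jade; δ ≥ 3/4

Jade's threshold: (35−32)/(35−31) = 3/4.
Clover's threshold: (103−52)/(103−10) = 17/31.
3/4 > 17/31, so Jade binds and δ* = 3/4.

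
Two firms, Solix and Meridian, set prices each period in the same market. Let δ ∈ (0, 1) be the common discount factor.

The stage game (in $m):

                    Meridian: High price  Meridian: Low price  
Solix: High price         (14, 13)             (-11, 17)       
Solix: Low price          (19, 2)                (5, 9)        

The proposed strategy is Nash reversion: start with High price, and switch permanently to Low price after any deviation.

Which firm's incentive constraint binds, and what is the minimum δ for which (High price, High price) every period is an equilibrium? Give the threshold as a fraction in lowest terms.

Meridian; δ ≥ 1/2

Solix's threshold: (19−14)/(19−5) = 5/14.
Meridian's threshold: (17−13)/(17−9) = 1/2.
5/14 < 1/2, so Meridian binds and δ* = 1/2.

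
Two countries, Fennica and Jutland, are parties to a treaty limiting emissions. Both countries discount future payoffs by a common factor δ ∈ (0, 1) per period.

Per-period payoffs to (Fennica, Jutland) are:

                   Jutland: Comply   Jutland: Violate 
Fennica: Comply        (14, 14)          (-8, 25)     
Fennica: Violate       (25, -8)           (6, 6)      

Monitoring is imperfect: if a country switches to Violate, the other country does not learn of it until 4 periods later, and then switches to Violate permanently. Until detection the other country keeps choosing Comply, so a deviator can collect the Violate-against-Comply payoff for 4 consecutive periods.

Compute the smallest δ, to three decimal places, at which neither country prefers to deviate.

0.872

Deviating for the 4 undetected periods gains 25−14 = 11 per period over cooperation, then loses 14−6 = 8 per period forever once punishment starts.
Gain: 11(1 + δ + … + δ^3); loss: 8·δ^4/(1−δ).
No profitable deviation ⇔ 11(1−δ^4) ≤ 8·δ^4, i.e. δ^4 ≥ 11/(11+8) = 11/19.
Hence δ ≥ (11/19)^(1/4) ≈ 0.872.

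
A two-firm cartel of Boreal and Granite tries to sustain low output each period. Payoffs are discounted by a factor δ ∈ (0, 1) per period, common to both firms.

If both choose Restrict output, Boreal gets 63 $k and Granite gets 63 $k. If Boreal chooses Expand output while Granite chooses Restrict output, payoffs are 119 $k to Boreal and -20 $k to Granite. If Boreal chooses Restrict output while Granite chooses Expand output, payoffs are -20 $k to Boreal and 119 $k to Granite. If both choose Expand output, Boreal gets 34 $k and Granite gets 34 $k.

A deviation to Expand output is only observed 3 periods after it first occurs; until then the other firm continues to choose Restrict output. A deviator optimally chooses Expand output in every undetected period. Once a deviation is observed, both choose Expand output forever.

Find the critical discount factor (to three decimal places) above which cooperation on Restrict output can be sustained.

0.870

The best deviation is to choose Expand output for all 3 undetected periods, earning 119 each, then 34 forever once detected.
Deviation value: 119(1−δ^3)/(1−δ) + 34δ^3/(1−δ); cooperation value: 63/(1−δ).
IC: 63 ≥ 119(1−δ^3) + 34δ^3 = 119 − 85δ^3.
So δ^3 ≥ 56/85, giving δ ≥ (56/85)^(1/3) ≈ 0.870.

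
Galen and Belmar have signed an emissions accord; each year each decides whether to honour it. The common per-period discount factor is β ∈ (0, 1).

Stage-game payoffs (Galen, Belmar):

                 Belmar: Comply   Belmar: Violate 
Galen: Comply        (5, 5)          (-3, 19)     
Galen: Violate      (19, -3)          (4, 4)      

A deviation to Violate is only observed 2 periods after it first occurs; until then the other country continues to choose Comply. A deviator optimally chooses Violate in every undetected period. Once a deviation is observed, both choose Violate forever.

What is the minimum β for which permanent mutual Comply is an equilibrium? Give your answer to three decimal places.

A deviator earns 19 for 2 periods, then 4 forever; cooperating earns 5 forever. Multiplying the IC by (1−β):
5 ≥ 19(1−β^2) + 4β^2, so 15·β^2 ≥ 14 and β^2 ≥ 14/15.
β ≥ (14/15)^(1/2) ≈ 0.966.

0.966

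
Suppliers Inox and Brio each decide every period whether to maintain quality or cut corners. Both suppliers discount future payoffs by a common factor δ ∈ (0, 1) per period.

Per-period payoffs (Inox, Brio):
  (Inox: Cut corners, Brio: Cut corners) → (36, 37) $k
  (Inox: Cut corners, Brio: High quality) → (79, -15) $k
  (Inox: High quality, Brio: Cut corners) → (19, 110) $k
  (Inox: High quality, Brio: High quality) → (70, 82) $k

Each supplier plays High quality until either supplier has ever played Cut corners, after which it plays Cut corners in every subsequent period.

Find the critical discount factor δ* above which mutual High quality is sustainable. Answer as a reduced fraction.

28/73

Inox's threshold: (79−70)/(79−36) = 9/43.
Brio's threshold: (110−82)/(110−37) = 28/73.
9/43 < 28/73, so Brio binds and δ* = 28/73.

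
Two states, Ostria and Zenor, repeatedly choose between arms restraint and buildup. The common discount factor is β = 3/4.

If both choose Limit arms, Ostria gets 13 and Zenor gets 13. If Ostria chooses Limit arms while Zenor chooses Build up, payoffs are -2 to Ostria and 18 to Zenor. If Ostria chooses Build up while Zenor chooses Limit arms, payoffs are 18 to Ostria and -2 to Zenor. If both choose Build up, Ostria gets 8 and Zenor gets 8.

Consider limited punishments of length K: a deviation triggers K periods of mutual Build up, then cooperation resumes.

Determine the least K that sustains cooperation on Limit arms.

2

No profitable deviation requires (13−8)(β+…+β^K) ≥ 18−13, i.e. β+…+β^K ≥ 1 ≈ 1.0000.
With β = 3/4, the partial sums are K=1: 0.7500, K=2: 1.3125.
K = 2 is the first length at which the sum reaches 1.0000.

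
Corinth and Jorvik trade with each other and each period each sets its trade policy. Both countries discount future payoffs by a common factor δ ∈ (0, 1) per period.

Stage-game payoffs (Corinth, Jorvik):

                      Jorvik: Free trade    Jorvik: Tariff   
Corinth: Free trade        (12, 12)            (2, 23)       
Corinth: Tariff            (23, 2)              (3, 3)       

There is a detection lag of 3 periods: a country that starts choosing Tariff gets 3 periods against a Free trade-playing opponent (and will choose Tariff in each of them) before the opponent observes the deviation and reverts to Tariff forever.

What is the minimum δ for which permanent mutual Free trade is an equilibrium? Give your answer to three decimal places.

0.819

Deviating for the 3 undetected periods gains 23−12 = 11 per period over cooperation, then loses 12−3 = 9 per period forever once punishment starts.
Gain: 11(1 + δ + … + δ^2); loss: 9·δ^3/(1−δ).
No profitable deviation ⇔ 11(1−δ^3) ≤ 9·δ^3, i.e. δ^3 ≥ 11/(11+9) = 11/20.
Hence δ ≥ (11/20)^(1/3) ≈ 0.819.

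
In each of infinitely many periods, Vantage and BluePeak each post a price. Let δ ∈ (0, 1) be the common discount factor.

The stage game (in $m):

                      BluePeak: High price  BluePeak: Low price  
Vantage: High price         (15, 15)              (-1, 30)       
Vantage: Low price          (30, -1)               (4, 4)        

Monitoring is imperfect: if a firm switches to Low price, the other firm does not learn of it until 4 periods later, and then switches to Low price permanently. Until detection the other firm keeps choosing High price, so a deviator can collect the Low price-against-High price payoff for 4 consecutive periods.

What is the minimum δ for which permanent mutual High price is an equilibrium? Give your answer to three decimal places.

0.872

The best deviation is to choose Low price for all 4 undetected periods, earning 30 each, then 4 forever once detected.
Deviation value: 30(1−δ^4)/(1−δ) + 4δ^4/(1−δ); cooperation value: 15/(1−δ).
IC: 15 ≥ 30(1−δ^4) + 4δ^4 = 30 − 26δ^4.
So δ^4 ≥ 15/26, giving δ ≥ (15/26)^(1/4) ≈ 0.872.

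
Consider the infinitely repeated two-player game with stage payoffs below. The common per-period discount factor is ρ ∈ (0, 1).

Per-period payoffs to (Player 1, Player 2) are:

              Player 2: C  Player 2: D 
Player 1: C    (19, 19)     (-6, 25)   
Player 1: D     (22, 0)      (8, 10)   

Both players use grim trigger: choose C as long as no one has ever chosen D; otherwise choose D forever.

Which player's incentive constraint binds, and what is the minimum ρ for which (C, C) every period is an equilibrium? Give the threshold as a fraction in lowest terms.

Player 2; ρ ≥ 2/5

Player 1: cooperation gives 19 each period; deviation gives 22 once then 8 forever.
  19/(1−ρ) ≥ 22 + 8ρ/(1−ρ) ⇒ ρ ≥ 3/14.
Player 2: cooperation gives 19 each period; deviation gives 25 once then 10 forever.
  ρ ≥ 6/15 = 2/5.
Both must hold, so the binding constraint is Player 2's: ρ ≥ 2/5.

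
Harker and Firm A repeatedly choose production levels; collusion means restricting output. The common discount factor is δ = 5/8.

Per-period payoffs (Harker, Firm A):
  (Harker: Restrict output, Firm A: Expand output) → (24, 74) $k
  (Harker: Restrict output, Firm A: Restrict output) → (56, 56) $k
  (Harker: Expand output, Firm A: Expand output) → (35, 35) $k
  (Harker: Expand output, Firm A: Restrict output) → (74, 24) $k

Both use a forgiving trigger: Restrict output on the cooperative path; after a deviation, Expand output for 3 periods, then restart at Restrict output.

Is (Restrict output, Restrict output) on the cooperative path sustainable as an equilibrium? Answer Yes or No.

Yes

A one-shot deviation gives 74 now, then 35 for 3 periods, then back to 56.
Gain from deviating: (74−56) today; loss: (56−35) in each of the next 3 periods.
No-deviation condition: (56−35)(δ+…+δ^3) ≥ 74−56, i.e. δ+…+δ^3 ≥ 6/7.
At δ = 5/8: δ+…+δ^3 = 1.2598 ≥ 0.8571.
So cooperation is sustainable.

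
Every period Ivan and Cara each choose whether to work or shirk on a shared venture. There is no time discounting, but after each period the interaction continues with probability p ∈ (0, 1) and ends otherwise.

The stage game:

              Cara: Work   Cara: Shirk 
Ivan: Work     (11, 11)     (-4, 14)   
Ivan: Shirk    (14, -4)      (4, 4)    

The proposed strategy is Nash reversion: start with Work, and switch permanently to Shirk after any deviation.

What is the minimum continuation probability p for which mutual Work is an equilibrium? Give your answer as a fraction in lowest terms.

3/10

With no time discounting, the continuation probability p plays the role of the discount factor.
Grim-trigger IC: 11/(1−p) ≥ 14 + 4p/(1−p) ⇒ p ≥ (14−11)/(14−4) = 3/10.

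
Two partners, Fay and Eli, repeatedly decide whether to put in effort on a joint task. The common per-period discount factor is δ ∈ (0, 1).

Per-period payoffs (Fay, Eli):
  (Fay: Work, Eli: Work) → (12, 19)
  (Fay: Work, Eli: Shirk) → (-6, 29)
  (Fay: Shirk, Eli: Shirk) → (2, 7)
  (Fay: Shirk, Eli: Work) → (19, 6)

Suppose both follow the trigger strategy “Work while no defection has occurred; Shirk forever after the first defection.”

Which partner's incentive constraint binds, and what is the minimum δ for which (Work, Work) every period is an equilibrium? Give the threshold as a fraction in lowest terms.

Eli; δ ≥ 5/11

Fay's threshold: (19−12)/(19−2) = 7/17.
Eli's threshold: (29−19)/(29−7) = 5/11.
7/17 < 5/11, so Eli binds and δ* = 5/11.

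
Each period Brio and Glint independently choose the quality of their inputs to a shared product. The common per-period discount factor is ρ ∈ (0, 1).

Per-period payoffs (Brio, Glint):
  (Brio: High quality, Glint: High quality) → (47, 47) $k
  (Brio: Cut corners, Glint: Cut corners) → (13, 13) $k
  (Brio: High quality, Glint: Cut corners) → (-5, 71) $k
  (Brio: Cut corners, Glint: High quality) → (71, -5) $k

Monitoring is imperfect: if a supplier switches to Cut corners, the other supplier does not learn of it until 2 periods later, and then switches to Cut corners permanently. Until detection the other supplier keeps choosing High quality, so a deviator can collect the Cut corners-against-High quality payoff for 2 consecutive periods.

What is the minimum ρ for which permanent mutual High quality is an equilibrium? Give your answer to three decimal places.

0.643

A deviator earns 71 for 2 periods, then 13 forever; cooperating earns 47 forever. Multiplying the IC by (1−ρ):
47 ≥ 71(1−ρ^2) + 13ρ^2, so 58·ρ^2 ≥ 24 and ρ^2 ≥ 12/29.
ρ ≥ (12/29)^(1/2) ≈ 0.643.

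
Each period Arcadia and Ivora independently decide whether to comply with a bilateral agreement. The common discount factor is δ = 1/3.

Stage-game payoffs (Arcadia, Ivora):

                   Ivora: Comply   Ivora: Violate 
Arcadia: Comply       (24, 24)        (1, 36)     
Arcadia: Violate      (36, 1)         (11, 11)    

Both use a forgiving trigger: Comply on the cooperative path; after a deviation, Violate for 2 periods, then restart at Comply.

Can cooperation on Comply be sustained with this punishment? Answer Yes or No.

IC: δ+…+δ^2 ≥ (36−24)/(24−11) = 12/13.
At δ = 1/3: partial sum = 0.4444 < 0.9231. Cooperation not sustainable.

No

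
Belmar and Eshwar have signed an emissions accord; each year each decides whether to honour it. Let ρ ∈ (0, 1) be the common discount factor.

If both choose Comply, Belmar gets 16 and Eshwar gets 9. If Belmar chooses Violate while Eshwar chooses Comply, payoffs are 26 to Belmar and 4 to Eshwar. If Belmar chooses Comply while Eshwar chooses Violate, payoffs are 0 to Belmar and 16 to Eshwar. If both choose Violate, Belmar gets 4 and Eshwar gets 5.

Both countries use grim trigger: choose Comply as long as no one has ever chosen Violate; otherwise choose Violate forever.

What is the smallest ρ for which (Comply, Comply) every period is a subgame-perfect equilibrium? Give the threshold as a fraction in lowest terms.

7/11

Belmar: cooperation gives 16 each period; deviation gives 26 once then 4 forever.
  16/(1−ρ) ≥ 26 + 4ρ/(1−ρ) ⇒ ρ ≥ 10/22 = 5/11.
Eshwar: cooperation gives 9 each period; deviation gives 16 once then 5 forever.
  ρ ≥ 7/11.
Both must hold, so the binding constraint is Eshwar's: ρ ≥ 7/11.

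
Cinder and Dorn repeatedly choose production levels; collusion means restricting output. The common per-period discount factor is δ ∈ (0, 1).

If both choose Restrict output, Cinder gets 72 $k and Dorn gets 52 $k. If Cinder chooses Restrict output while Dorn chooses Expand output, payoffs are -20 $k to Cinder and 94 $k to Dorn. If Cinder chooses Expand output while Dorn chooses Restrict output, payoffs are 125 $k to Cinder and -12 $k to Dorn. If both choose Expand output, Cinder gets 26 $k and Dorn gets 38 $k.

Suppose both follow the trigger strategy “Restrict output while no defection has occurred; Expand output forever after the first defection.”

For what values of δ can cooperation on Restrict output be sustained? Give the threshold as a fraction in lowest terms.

3/4

For Cinder: deviation gain 125−72 = 53, per-period punishment loss 72−26 = 46. IC gives δ ≥ 53/99.
For Dorn: gain 42, loss 14 per period, so δ ≥ 42/56 = 3/4.
The tighter constraint is Dorn's, so cooperation needs δ ≥ 3/4.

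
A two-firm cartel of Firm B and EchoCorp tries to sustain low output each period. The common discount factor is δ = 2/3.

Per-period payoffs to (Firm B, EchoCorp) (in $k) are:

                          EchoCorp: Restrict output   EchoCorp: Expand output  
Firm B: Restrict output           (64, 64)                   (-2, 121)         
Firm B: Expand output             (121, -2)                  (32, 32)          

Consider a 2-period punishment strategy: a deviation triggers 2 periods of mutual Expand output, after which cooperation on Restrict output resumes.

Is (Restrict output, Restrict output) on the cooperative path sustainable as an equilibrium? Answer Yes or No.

No

A one-shot deviation gives 121 now, then 32 for 2 periods, then back to 64.
Gain from deviating: (121−64) today; loss: (64−32) in each of the next 2 periods.
No-deviation condition: (64−32)(δ+…+δ^2) ≥ 121−64, i.e. δ+…+δ^2 ≥ 57/32.
At δ = 2/3: δ+…+δ^2 = 1.1111 < 1.7812.
So cooperation is not sustainable.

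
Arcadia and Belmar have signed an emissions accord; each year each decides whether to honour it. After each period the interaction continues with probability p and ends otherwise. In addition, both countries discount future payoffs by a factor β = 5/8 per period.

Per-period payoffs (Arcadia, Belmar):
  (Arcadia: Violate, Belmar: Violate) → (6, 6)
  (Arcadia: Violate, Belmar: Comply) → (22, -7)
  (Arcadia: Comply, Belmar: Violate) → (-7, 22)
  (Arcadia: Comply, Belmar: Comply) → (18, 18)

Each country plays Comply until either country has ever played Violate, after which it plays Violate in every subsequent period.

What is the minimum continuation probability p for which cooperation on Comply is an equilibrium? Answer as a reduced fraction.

Expected continuation weight on next period's payoff is β·p = 5/8·p, which plays the role of the discount factor.
Cooperation requires 5/8·p ≥ (22−18)/(22−6) = 1/4, hence p ≥ 2/5.

2/5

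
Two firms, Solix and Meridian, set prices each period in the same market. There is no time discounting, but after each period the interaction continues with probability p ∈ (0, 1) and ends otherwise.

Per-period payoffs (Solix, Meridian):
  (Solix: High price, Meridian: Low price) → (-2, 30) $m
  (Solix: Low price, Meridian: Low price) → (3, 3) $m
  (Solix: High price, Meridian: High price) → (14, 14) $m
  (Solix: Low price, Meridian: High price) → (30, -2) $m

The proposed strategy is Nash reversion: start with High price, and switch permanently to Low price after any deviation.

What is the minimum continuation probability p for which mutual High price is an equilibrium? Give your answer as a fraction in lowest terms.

16/27

Expected cooperation value is 14 + p·14 + p²·14 + … = 14/(1−p); deviation gives 30 + p·3/(1−p).
14 ≥ 30(1−p) + 3p ⇒ 27p ≥ 16 ⇒ p ≥ 16/27.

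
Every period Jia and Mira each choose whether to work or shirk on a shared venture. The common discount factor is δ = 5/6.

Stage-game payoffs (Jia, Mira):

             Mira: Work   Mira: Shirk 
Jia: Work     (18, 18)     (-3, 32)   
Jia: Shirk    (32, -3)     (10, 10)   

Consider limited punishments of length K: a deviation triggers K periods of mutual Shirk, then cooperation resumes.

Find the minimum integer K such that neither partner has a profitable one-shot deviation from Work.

3

Need Σ_{k=1}^{K} δ^k ≥ (32−18)/(18−10) = 1.7500 at δ = 5/6.
At K = 2 the sum is 1.5278 < 1.7500; at K = 3 it is 2.1065 ≥ 1.7500.
So the minimum punishment length is K = 3.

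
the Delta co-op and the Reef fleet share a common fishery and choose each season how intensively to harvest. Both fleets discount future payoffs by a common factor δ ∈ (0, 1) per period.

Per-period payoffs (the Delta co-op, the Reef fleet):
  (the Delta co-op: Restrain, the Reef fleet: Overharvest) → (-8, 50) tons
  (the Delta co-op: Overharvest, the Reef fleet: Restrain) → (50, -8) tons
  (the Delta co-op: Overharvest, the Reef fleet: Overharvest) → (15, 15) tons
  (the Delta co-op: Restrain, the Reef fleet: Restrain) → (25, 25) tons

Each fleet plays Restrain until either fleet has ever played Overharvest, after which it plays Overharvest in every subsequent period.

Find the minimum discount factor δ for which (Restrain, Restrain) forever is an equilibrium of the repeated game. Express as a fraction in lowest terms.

5/7

One-period gain from deviating is 50 − 25 = 25. The loss is 25 − 15 = 10 in every subsequent period, with present value 10·δ/(1−δ).
Deviation is unprofitable when 10·δ/(1−δ) ≥ 25, i.e. δ/(1−δ) ≥ 5/2.
Equivalently δ ≥ 25/(25+10) = 5/7.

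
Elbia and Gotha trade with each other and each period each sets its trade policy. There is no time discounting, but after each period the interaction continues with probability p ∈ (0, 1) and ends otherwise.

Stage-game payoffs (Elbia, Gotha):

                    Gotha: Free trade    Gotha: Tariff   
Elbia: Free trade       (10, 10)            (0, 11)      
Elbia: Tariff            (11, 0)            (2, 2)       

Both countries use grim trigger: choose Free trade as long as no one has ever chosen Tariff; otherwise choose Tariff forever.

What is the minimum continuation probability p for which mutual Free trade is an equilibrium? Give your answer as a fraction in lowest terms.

With no time discounting, the continuation probability p plays the role of the discount factor.
Grim-trigger IC: 10/(1−p) ≥ 11 + 2p/(1−p) ⇒ p ≥ (11−10)/(11−2) = 1/9.

1/9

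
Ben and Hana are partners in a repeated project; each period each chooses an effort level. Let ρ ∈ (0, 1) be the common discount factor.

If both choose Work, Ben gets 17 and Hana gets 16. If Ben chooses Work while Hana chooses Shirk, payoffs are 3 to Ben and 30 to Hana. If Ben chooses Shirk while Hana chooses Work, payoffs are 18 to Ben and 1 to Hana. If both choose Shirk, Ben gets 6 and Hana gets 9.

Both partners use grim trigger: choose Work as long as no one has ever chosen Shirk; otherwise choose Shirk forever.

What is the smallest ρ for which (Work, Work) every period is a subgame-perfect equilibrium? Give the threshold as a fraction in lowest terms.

2/3

For Ben: deviation gain 18−17 = 1, per-period punishment loss 17−6 = 11. IC gives ρ ≥ 1/12.
For Hana: gain 14, loss 7 per period, so ρ ≥ 14/21 = 2/3.
The tighter constraint is Hana's, so cooperation needs ρ ≥ 2/3.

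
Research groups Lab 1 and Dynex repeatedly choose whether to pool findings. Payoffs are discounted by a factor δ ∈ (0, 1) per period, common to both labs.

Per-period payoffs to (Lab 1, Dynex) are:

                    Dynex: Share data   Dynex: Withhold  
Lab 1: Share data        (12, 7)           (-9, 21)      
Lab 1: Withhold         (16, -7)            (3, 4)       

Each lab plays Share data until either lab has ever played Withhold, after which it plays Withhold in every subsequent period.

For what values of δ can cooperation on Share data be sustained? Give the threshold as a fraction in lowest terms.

Lab 1's threshold: (16−12)/(16−3) = 4/13.
Dynex's threshold: (21−7)/(21−4) = 14/17.
4/13 < 14/17, so Dynex binds and δ* = 14/17.

14/17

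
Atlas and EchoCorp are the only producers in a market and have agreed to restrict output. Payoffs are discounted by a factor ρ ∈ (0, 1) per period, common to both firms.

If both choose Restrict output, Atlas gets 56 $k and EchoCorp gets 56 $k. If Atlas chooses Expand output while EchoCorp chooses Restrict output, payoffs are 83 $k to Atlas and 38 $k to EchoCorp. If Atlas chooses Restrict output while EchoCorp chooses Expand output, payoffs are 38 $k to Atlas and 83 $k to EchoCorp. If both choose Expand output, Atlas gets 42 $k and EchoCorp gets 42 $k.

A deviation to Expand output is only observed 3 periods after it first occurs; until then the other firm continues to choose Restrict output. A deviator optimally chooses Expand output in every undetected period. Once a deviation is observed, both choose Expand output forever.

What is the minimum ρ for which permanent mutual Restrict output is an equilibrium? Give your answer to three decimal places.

0.870

The best deviation is to choose Expand output for all 3 undetected periods, earning 83 each, then 42 forever once detected.
Deviation value: 83(1−ρ^3)/(1−ρ) + 42ρ^3/(1−ρ); cooperation value: 56/(1−ρ).
IC: 56 ≥ 83(1−ρ^3) + 42ρ^3 = 83 − 41ρ^3.
So ρ^3 ≥ 27/41, giving ρ ≥ (27/41)^(1/3) ≈ 0.870.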